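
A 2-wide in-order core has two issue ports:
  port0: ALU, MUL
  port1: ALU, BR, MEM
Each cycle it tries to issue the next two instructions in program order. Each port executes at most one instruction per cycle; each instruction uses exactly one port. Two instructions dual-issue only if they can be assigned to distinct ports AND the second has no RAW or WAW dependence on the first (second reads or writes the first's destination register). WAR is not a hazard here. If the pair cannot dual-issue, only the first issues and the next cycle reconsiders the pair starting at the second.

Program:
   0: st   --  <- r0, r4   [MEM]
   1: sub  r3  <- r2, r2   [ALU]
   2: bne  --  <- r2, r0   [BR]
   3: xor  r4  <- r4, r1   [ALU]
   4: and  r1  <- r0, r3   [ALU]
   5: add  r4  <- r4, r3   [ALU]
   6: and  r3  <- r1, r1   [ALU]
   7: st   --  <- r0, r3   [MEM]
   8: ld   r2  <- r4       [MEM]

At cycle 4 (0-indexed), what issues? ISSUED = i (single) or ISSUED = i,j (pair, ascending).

ISSUED = 7

[0] i0/i1  st.MEM;sub.ALU  -- dual
[1] i2/i3  bne.BR;xor.ALU  -- dual
[2] i4/i5  and.ALU;add.ALU  -- dual
[3] i6  and.ALU  -- RAW r3
[4] i7  st.MEM  -- no-port MEM/MEM
[5] i8  ld.MEM  -- tail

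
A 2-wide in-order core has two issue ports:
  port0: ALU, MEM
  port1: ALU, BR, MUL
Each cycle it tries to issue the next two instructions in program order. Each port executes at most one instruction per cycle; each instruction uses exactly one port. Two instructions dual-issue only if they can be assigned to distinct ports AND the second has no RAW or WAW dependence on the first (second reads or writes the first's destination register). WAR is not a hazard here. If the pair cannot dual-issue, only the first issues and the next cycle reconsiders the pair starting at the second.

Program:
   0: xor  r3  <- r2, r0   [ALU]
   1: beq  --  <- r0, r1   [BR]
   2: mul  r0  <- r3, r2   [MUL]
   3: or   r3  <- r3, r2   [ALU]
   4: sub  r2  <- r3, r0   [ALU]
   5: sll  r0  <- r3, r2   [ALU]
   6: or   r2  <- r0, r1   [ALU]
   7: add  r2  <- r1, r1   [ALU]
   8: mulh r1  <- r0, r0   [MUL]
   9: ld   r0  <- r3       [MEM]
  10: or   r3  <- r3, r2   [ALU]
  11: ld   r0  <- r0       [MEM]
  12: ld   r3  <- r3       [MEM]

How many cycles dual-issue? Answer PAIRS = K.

#0 head=0: xor.ALU+beq.BR i0&i1 dual
#1 head=2: mul.MUL+or.ALU i2&i3 dual
#2 head=4: sub.ALU i4 RAW r2
#3 head=5: sll.ALU i5 RAW r0
#4 head=6: or.ALU i6 WAW r2
#5 head=7: add.ALU+mulh.MUL i7&i8 dual
#6 head=9: ld.MEM+or.ALU i9&i10 dual
#7 head=11: ld.MEM i11 no-port MEM/MEM
#8 head=12: ld.MEM i12 tail

PAIRS = 4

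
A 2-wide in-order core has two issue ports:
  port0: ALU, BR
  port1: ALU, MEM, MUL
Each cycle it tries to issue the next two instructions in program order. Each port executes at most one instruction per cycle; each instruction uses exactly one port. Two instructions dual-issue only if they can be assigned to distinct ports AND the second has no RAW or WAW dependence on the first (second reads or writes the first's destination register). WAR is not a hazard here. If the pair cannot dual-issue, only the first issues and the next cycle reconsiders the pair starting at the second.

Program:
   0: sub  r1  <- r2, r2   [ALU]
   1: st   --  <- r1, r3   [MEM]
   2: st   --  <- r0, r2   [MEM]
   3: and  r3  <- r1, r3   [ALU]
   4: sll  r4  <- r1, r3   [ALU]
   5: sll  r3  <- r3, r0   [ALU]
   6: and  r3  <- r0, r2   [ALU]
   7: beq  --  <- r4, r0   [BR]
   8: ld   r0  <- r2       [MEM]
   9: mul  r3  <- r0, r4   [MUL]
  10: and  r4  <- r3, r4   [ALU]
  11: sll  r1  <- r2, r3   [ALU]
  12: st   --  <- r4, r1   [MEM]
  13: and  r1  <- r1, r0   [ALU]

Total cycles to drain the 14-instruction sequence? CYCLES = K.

CYCLES = 9

0. sub @i0  | RAW r1
1. st @i1  | no-port MEM/MEM
2. st+and @i2+i3  | dual
3. sll+sll @i4+i5  | dual
4. and+beq @i6+i7  | dual
5. ld @i8  | no-port MEM/MUL
6. mul @i9  | RAW r3
7. and+sll @i10+i11  | dual
8. st+and @i12+i13  | dual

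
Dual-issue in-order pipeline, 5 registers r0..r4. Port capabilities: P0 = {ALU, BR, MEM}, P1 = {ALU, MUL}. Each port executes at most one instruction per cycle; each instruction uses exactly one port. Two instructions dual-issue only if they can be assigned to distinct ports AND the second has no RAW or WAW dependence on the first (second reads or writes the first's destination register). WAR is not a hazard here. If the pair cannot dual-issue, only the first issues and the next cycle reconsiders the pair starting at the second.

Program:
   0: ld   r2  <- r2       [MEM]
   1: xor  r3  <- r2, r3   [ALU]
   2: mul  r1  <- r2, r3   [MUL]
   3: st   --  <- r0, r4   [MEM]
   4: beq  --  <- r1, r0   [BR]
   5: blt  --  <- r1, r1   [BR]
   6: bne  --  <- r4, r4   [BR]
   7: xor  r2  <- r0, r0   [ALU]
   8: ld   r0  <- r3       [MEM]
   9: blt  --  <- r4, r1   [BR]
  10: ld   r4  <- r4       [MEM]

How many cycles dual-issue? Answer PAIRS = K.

PAIRS = 2

0. ld @i0  | RAW r2
1. xor @i1  | RAW r3
2. mul;st @i2/i3  | pair
3. beq @i4  | no-port BR/BR
4. blt @i5  | no-port BR/BR
5. bne;xor @i6/i7  | pair
6. ld @i8  | no-port MEM/BR
7. blt @i9  | no-port BR/MEM
8. ld @i10  | tail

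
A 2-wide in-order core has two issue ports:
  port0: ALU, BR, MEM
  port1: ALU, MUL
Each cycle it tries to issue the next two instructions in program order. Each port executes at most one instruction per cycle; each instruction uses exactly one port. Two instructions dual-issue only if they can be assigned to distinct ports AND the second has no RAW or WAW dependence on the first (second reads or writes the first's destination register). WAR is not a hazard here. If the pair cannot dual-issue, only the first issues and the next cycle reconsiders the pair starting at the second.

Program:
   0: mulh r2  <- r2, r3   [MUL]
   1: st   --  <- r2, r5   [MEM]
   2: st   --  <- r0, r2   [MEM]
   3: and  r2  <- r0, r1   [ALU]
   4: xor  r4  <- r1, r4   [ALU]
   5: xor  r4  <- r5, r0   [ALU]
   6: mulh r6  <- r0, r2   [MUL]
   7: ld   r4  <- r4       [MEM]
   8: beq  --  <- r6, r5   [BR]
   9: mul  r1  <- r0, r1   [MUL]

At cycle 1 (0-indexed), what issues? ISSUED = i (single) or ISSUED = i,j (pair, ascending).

ISSUED = 1

[0] i0  mulh  -- RAW r2
[1] i1  st  -- no-port MEM/MEM
[2] i2/i3  st+and  -- 2-wide
[3] i4  xor  -- WAW r4
[4] i5/i6  xor+mulh  -- 2-wide
[5] i7  ld  -- no-port MEM/BR
[6] i8/i9  beq+mul  -- 2-wide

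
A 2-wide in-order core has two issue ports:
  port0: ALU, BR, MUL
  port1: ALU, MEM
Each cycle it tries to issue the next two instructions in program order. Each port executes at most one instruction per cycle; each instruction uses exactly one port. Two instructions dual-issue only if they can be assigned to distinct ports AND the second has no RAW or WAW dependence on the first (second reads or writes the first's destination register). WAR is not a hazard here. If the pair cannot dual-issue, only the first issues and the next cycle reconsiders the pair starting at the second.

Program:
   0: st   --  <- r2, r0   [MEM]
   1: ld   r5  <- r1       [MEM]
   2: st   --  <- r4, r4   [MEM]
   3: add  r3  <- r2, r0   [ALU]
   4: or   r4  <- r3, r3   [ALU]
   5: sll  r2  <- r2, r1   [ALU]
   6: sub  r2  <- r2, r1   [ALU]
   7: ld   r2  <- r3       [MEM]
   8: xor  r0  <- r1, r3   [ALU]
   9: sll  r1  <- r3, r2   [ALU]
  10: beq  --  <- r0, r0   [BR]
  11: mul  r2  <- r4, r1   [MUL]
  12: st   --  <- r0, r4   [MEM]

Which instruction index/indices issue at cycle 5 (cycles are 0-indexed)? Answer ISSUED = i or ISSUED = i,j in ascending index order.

0. st.MEM @i0  | no-port MEM/MEM
1. ld.MEM @i1  | no-port MEM/MEM
2. st.MEM/add.ALU @i2,i3  | 2-wide
3. or.ALU/sll.ALU @i4,i5  | 2-wide
4. sub.ALU @i6  | WAW r2
5. ld.MEM/xor.ALU @i7,i8  | 2-wide
6. sll.ALU/beq.BR @i9,i10  | 2-wide
7. mul.MUL/st.MEM @i11,i12  | 2-wide

ISSUED = 7,8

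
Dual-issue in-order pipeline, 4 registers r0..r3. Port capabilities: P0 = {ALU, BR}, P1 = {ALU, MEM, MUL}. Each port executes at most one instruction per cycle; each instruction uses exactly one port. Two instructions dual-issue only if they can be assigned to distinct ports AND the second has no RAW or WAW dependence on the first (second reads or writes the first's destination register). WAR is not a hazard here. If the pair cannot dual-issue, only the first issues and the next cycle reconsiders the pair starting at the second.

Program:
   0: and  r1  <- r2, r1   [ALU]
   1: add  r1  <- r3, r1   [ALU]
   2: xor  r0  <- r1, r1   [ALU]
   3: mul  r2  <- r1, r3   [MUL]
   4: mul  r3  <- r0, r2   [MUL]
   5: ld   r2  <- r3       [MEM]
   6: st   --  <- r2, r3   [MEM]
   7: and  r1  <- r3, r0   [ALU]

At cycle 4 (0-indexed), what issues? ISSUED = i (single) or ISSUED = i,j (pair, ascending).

c0: i0 and  RAW+WAW r1
c1: i1 add  RAW r1
c2: i2+i3 xor;mul  dual
c3: i4 mul  no-port MUL/MEM
c4: i5 ld  no-port MEM/MEM
c5: i6+i7 st;and  dual

ISSUED = 5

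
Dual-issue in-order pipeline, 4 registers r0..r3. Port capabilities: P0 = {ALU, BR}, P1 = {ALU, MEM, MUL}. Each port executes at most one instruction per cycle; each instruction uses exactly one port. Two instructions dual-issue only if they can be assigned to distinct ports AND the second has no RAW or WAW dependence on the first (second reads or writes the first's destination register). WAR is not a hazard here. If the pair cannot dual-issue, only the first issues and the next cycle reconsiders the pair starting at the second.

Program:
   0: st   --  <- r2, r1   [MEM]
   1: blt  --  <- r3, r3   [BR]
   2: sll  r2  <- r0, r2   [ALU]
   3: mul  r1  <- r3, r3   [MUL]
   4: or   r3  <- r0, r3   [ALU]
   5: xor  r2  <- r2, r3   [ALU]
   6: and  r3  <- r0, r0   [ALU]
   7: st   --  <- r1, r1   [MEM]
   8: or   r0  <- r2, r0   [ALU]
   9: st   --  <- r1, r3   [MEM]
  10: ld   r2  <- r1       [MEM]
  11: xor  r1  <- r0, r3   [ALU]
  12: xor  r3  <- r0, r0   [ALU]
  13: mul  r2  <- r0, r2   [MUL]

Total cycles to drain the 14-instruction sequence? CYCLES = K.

  cy0 -> i0/i1 (st+blt) pair
  cy1 -> i2/i3 (sll+mul) pair
  cy2 -> i4 (or) RAW r3
  cy3 -> i5/i6 (xor+and) pair
  cy4 -> i7/i8 (st+or) pair
  cy5 -> i9 (st) no-port MEM/MEM
  cy6 -> i10/i11 (ld+xor) pair
  cy7 -> i12/i13 (xor+mul) pair

CYCLES = 8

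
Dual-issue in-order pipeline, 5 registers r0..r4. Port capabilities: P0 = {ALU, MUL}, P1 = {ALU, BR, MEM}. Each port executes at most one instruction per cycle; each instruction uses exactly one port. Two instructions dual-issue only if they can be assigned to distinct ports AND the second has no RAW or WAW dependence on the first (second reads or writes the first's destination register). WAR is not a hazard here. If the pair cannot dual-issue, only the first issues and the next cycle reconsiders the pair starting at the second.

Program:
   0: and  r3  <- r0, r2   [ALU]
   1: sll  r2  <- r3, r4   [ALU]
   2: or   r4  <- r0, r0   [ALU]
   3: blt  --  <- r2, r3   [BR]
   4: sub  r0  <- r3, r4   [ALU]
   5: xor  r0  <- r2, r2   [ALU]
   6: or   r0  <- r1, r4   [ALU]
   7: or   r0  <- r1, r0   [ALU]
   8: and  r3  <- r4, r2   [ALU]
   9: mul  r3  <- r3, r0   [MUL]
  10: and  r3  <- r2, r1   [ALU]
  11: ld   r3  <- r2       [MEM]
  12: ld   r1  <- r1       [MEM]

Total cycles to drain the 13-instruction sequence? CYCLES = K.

[0] i0  and  -- RAW r3
[1] i1&i2  sll or  -- dual
[2] i3&i4  blt sub  -- dual
[3] i5  xor  -- WAW r0
[4] i6  or  -- RAW+WAW r0
[5] i7&i8  or and  -- dual
[6] i9  mul  -- WAW r3
[7] i10  and  -- WAW r3
[8] i11  ld  -- no-port MEM/MEM
[9] i12  ld  -- tail

CYCLES = 10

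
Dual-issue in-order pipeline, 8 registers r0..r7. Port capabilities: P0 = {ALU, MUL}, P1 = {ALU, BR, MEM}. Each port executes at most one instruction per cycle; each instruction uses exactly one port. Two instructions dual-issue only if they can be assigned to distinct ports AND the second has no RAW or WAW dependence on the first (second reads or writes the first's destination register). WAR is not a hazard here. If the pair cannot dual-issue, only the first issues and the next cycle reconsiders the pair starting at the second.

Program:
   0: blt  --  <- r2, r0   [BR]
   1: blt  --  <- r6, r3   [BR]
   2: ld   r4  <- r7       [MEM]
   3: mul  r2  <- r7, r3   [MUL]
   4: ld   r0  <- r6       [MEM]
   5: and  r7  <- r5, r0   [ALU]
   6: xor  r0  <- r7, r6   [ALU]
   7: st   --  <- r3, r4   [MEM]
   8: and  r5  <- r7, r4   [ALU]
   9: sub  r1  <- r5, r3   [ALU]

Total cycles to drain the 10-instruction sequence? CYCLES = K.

[0] i0  blt  -- no-port BR/BR
[1] i1  blt  -- no-port BR/MEM
[2] i2/i3  ld+mul  -- 2-wide
[3] i4  ld  -- RAW r0
[4] i5  and  -- RAW r7
[5] i6/i7  xor+st  -- 2-wide
[6] i8  and  -- RAW r5
[7] i9  sub  -- tail

CYCLES = 8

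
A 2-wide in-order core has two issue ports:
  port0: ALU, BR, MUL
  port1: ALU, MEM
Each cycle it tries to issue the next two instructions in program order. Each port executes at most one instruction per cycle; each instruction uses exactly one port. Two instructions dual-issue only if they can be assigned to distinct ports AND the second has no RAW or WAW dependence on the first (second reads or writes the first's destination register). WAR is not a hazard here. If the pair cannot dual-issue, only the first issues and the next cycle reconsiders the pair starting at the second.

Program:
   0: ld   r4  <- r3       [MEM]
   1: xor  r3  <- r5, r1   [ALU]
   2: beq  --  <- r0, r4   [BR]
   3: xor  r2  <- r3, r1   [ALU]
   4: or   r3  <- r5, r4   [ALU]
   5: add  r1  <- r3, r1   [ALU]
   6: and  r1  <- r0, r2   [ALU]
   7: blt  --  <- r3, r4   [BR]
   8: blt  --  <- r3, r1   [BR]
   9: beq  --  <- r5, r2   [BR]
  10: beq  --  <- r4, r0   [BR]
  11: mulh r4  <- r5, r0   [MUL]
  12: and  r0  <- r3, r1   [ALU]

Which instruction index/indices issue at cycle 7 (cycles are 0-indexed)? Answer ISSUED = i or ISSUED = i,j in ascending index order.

ISSUED = 10

#0 head=0: ld+xor i0/i1 2-wide
#1 head=2: beq+xor i2/i3 2-wide
#2 head=4: or i4 RAW r3
#3 head=5: add i5 WAW r1
#4 head=6: and+blt i6/i7 2-wide
#5 head=8: blt i8 no-port BR/BR
#6 head=9: beq i9 no-port BR/BR
#7 head=10: beq i10 no-port BR/MUL
#8 head=11: mulh+and i11/i12 2-wide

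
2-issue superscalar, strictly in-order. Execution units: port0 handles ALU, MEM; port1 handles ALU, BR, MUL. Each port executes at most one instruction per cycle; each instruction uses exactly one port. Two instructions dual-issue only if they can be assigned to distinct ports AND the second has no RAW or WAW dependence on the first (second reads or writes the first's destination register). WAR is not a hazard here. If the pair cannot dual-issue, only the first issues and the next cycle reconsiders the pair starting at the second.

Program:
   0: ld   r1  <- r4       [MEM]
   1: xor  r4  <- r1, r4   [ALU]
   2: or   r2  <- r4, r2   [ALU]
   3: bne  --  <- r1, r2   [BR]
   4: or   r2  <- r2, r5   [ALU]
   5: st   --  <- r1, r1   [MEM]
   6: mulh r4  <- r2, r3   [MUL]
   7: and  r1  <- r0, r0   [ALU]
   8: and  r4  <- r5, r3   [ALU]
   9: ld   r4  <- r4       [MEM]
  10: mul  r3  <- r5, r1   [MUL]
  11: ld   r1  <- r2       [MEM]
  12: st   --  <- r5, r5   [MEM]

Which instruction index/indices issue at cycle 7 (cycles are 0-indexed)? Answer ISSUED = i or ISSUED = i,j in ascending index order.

c0: i0 ld.MEM  RAW r1
c1: i1 xor.ALU  RAW r4
c2: i2 or.ALU  RAW r2
c3: i3&i4 bne.BR;or.ALU  dual
c4: i5&i6 st.MEM;mulh.MUL  dual
c5: i7&i8 and.ALU;and.ALU  dual
c6: i9&i10 ld.MEM;mul.MUL  dual
c7: i11 ld.MEM  no-port MEM/MEM
c8: i12 st.MEM  tail

ISSUED = 11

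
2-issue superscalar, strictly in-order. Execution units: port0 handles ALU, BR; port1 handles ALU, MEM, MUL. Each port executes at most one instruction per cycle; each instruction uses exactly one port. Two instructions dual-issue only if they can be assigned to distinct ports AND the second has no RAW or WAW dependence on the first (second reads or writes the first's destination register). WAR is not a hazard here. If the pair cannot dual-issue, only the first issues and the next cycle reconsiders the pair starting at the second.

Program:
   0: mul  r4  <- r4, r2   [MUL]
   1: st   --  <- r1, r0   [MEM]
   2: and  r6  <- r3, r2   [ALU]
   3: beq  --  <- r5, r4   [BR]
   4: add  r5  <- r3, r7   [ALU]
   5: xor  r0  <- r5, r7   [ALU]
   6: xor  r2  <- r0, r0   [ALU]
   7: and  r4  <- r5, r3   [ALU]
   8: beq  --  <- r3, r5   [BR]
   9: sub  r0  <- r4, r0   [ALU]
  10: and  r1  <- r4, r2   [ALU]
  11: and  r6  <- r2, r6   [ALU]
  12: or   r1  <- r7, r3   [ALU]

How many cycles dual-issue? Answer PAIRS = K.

PAIRS = 5

  cy0 -> i0 (mul) no-port MUL/MEM
  cy1 -> i1/i2 (st+and) pair
  cy2 -> i3/i4 (beq+add) pair
  cy3 -> i5 (xor) RAW r0
  cy4 -> i6/i7 (xor+and) pair
  cy5 -> i8/i9 (beq+sub) pair
  cy6 -> i10/i11 (and+and) pair
  cy7 -> i12 (or) tail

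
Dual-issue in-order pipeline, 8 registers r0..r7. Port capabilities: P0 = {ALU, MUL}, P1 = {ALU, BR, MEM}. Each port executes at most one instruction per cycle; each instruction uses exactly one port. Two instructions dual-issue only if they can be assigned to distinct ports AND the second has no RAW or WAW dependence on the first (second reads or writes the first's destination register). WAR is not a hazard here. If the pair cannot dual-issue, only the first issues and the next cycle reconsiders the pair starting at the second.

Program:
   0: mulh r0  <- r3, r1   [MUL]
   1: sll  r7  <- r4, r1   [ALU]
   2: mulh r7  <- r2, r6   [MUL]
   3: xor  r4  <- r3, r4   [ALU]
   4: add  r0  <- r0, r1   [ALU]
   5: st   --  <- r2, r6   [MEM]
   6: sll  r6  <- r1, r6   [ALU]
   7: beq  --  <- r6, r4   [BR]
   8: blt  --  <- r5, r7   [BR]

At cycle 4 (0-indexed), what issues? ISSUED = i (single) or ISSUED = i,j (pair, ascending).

0. mulh+sll @i0,i1  | pair
1. mulh+xor @i2,i3  | pair
2. add+st @i4,i5  | pair
3. sll @i6  | RAW r6
4. beq @i7  | no-port BR/BR
5. blt @i8  | tail

ISSUED = 7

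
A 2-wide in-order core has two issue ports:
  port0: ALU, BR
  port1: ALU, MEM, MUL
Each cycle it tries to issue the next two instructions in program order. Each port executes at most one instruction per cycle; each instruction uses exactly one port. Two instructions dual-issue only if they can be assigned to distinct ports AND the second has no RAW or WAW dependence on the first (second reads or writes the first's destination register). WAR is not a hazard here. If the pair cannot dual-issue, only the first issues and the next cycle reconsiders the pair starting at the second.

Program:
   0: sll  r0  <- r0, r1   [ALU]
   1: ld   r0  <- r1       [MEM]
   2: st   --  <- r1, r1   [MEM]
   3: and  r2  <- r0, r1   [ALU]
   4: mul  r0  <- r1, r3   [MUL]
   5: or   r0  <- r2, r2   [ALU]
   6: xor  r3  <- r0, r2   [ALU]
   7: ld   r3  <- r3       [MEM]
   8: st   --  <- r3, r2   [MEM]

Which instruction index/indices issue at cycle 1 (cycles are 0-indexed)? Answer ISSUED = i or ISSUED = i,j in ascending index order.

ISSUED = 1

#0 head=0: sll i0 WAW r0
#1 head=1: ld i1 no-port MEM/MEM
#2 head=2: st+and i2/i3 2-wide
#3 head=4: mul i4 WAW r0
#4 head=5: or i5 RAW r0
#5 head=6: xor i6 RAW+WAW r3
#6 head=7: ld i7 no-port MEM/MEM
#7 head=8: st i8 tail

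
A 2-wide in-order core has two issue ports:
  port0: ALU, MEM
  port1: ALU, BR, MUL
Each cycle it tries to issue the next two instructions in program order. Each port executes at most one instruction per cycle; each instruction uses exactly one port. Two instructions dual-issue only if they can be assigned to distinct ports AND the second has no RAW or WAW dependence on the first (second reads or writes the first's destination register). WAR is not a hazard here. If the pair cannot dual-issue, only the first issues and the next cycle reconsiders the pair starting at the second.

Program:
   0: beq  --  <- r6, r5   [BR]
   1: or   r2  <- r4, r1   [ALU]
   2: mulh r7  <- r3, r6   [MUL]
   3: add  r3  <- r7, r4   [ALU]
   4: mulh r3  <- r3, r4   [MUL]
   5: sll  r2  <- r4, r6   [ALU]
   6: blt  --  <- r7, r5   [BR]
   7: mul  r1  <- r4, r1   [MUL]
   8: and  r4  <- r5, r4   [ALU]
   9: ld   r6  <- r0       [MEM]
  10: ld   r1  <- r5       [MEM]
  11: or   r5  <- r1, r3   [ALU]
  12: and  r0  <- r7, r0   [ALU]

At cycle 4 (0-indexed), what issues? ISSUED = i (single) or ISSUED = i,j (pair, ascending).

ISSUED = 6

0. beq.BR;or.ALU @i0/i1  | 2-wide
1. mulh.MUL @i2  | RAW r7
2. add.ALU @i3  | RAW+WAW r3
3. mulh.MUL;sll.ALU @i4/i5  | 2-wide
4. blt.BR @i6  | no-port BR/MUL
5. mul.MUL;and.ALU @i7/i8  | 2-wide
6. ld.MEM @i9  | no-port MEM/MEM
7. ld.MEM @i10  | RAW r1
8. or.ALU;and.ALU @i11/i12  | 2-wide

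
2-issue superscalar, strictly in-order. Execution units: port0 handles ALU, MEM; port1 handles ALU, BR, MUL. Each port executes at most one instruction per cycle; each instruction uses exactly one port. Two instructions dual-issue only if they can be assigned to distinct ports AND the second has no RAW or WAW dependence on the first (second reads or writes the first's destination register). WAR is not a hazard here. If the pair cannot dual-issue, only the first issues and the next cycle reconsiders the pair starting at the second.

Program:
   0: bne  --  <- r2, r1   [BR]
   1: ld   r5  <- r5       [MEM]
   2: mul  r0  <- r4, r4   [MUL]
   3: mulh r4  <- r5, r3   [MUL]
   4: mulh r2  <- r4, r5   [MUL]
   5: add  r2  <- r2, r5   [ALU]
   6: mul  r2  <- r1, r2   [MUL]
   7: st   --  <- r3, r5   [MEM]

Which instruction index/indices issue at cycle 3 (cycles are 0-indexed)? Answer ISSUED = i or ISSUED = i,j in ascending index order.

0. bne.BR ld.MEM @i0/i1  | dual
1. mul.MUL @i2  | no-port MUL/MUL
2. mulh.MUL @i3  | no-port MUL/MUL
3. mulh.MUL @i4  | RAW+WAW r2
4. add.ALU @i5  | RAW+WAW r2
5. mul.MUL st.MEM @i6/i7  | dual

ISSUED = 4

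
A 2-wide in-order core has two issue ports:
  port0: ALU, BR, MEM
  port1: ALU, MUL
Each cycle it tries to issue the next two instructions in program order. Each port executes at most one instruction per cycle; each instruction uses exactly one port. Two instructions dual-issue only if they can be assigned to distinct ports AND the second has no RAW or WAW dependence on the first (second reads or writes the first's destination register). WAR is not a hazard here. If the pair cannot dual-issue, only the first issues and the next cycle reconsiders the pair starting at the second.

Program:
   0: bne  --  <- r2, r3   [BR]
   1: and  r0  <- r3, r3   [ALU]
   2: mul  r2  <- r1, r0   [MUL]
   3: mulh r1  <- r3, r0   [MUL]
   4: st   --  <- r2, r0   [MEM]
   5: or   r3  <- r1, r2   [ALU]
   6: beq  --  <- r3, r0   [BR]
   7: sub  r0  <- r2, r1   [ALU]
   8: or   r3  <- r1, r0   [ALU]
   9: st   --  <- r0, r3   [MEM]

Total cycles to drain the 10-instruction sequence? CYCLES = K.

CYCLES = 7

c0: i0,i1 bne.BR/and.ALU  dual
c1: i2 mul.MUL  no-port MUL/MUL
c2: i3,i4 mulh.MUL/st.MEM  dual
c3: i5 or.ALU  RAW r3
c4: i6,i7 beq.BR/sub.ALU  dual
c5: i8 or.ALU  RAW r3
c6: i9 st.MEM  tail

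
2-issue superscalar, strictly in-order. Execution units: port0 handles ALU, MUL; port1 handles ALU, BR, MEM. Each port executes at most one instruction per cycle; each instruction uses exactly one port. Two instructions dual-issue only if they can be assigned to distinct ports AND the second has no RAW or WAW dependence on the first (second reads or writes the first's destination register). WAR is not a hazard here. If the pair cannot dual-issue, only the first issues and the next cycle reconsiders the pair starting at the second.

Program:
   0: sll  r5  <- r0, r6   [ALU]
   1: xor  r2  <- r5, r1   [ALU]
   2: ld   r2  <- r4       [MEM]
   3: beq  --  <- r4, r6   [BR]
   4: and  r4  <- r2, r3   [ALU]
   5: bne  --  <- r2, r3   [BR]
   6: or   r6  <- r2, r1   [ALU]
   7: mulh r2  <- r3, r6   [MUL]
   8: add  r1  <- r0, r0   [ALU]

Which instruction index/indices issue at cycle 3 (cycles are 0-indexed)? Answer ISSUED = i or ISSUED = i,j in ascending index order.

0. sll @i0  | RAW r5
1. xor @i1  | WAW r2
2. ld @i2  | no-port MEM/BR
3. beq/and @i3+i4  | dual
4. bne/or @i5+i6  | dual
5. mulh/add @i7+i8  | dual

ISSUED = 3,4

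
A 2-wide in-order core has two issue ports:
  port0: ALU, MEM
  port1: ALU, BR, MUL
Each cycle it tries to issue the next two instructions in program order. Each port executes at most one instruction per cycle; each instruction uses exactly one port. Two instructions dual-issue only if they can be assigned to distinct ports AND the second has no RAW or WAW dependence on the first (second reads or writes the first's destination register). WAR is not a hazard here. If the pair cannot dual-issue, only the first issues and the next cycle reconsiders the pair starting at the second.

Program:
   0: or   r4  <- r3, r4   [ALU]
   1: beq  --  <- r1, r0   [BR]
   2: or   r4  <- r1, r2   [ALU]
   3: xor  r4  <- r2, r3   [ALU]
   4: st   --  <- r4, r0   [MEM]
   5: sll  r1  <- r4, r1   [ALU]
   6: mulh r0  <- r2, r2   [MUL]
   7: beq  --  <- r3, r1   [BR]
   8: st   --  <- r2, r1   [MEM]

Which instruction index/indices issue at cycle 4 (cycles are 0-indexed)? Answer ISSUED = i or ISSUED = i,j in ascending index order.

#0 head=0: or.ALU;beq.BR i0+i1 pair
#1 head=2: or.ALU i2 WAW r4
#2 head=3: xor.ALU i3 RAW r4
#3 head=4: st.MEM;sll.ALU i4+i5 pair
#4 head=6: mulh.MUL i6 no-port MUL/BR
#5 head=7: beq.BR;st.MEM i7+i8 pair

ISSUED = 6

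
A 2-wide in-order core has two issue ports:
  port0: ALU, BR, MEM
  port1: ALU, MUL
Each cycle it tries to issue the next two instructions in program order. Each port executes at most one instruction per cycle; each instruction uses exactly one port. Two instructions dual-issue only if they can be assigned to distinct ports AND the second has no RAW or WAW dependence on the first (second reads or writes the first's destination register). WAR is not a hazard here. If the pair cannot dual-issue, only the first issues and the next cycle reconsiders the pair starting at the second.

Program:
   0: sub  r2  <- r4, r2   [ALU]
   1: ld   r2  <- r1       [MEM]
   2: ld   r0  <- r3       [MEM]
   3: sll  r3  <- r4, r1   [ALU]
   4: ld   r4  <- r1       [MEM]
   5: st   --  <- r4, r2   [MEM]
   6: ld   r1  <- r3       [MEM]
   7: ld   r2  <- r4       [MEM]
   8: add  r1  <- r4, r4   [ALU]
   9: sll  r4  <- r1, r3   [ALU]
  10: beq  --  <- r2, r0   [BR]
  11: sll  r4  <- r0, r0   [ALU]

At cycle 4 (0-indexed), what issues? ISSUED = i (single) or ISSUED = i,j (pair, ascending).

ISSUED = 5

0. sub @i0  | WAW r2
1. ld @i1  | no-port MEM/MEM
2. ld+sll @i2/i3  | dual
3. ld @i4  | no-port MEM/MEM
4. st @i5  | no-port MEM/MEM
5. ld @i6  | no-port MEM/MEM
6. ld+add @i7/i8  | dual
7. sll+beq @i9/i10  | dual
8. sll @i11  | tail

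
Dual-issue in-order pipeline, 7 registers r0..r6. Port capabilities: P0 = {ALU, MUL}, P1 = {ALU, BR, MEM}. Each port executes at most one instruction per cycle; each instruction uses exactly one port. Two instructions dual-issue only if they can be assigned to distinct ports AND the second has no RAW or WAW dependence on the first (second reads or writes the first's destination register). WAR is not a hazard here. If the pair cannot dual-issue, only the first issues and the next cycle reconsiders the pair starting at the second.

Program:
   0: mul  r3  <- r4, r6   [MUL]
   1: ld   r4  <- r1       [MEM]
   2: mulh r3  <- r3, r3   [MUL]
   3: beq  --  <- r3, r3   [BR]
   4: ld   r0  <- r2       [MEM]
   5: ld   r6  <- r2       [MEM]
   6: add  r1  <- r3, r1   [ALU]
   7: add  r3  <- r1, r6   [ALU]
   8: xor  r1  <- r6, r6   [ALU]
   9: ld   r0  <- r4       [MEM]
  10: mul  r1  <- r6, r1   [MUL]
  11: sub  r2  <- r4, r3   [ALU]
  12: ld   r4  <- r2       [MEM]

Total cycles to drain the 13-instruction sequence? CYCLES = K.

CYCLES = 9

#0 head=0: mul.MUL+ld.MEM i0,i1 pair
#1 head=2: mulh.MUL i2 RAW r3
#2 head=3: beq.BR i3 no-port BR/MEM
#3 head=4: ld.MEM i4 no-port MEM/MEM
#4 head=5: ld.MEM+add.ALU i5,i6 pair
#5 head=7: add.ALU+xor.ALU i7,i8 pair
#6 head=9: ld.MEM+mul.MUL i9,i10 pair
#7 head=11: sub.ALU i11 RAW r2
#8 head=12: ld.MEM i12 tail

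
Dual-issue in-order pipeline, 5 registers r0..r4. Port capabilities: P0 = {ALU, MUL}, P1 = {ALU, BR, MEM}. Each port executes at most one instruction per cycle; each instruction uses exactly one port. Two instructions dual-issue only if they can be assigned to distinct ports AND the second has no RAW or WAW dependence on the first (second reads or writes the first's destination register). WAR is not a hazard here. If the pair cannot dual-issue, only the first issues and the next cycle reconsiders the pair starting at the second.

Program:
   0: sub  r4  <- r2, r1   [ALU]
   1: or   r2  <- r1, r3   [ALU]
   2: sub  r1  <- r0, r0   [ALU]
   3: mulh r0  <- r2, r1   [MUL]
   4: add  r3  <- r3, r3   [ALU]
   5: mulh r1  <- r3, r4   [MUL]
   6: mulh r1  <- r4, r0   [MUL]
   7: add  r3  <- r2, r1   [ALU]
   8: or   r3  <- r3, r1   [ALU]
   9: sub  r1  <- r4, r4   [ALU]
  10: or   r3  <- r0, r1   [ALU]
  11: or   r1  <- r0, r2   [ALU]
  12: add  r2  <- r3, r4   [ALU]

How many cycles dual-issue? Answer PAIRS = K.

PAIRS = 4

#0 head=0: sub.ALU/or.ALU i0+i1 pair
#1 head=2: sub.ALU i2 RAW r1
#2 head=3: mulh.MUL/add.ALU i3+i4 pair
#3 head=5: mulh.MUL i5 no-port MUL/MUL
#4 head=6: mulh.MUL i6 RAW r1
#5 head=7: add.ALU i7 RAW+WAW r3
#6 head=8: or.ALU/sub.ALU i8+i9 pair
#7 head=10: or.ALU/or.ALU i10+i11 pair
#8 head=12: add.ALU i12 tail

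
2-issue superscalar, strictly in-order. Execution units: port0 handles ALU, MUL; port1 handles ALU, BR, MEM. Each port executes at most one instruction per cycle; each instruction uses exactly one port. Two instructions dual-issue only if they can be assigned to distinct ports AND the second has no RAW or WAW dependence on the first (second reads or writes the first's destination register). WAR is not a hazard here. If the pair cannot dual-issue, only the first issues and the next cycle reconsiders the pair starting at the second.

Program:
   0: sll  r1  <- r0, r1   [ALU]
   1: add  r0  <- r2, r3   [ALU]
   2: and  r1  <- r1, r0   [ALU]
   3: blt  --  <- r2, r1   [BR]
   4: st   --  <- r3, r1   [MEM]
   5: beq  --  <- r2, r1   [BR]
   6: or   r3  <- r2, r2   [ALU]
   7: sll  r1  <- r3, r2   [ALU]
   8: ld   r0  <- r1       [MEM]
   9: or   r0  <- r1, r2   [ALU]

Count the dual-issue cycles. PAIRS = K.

PAIRS = 2

0. sll;add @i0,i1  | 2-wide
1. and @i2  | RAW r1
2. blt @i3  | no-port BR/MEM
3. st @i4  | no-port MEM/BR
4. beq;or @i5,i6  | 2-wide
5. sll @i7  | RAW r1
6. ld @i8  | WAW r0
7. or @i9  | tail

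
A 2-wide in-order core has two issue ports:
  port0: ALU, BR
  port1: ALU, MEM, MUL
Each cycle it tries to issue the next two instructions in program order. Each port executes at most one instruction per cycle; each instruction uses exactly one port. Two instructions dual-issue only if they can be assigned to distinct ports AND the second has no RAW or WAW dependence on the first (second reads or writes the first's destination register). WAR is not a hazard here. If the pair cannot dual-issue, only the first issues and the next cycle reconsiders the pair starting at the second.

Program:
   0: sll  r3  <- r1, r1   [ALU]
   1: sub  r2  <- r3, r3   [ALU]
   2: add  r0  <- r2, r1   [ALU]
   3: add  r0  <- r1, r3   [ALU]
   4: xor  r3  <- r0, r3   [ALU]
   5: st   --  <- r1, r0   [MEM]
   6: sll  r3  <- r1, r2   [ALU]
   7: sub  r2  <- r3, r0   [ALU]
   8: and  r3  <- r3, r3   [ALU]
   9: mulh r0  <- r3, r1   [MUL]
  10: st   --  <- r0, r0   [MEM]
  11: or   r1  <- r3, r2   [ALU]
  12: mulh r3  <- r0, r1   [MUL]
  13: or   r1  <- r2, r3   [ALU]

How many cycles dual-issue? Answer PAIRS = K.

c0: i0 sll.ALU  RAW r3
c1: i1 sub.ALU  RAW r2
c2: i2 add.ALU  WAW r0
c3: i3 add.ALU  RAW r0
c4: i4/i5 xor.ALU+st.MEM  2-wide
c5: i6 sll.ALU  RAW r3
c6: i7/i8 sub.ALU+and.ALU  2-wide
c7: i9 mulh.MUL  no-port MUL/MEM
c8: i10/i11 st.MEM+or.ALU  2-wide
c9: i12 mulh.MUL  RAW r3
c10: i13 or.ALU  tail

PAIRS = 3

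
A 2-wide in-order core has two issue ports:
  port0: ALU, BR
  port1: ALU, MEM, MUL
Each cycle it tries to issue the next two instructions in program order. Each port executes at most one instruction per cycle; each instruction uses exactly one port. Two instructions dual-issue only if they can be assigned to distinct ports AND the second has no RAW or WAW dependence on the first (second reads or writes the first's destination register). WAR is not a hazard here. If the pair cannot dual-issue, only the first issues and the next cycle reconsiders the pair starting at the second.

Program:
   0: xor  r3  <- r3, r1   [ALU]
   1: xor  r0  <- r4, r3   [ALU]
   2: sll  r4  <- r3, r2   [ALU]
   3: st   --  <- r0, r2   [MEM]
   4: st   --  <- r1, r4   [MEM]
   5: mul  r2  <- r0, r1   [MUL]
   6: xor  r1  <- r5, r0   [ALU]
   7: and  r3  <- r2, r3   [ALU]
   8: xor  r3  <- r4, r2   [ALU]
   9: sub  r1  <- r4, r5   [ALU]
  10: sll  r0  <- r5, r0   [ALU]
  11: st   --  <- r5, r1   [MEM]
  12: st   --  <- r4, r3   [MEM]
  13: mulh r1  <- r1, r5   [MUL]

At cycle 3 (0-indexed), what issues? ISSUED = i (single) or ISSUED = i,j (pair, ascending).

[0] i0  xor.ALU  -- RAW r3
[1] i1&i2  xor.ALU;sll.ALU  -- 2-wide
[2] i3  st.MEM  -- no-port MEM/MEM
[3] i4  st.MEM  -- no-port MEM/MUL
[4] i5&i6  mul.MUL;xor.ALU  -- 2-wide
[5] i7  and.ALU  -- WAW r3
[6] i8&i9  xor.ALU;sub.ALU  -- 2-wide
[7] i10&i11  sll.ALU;st.MEM  -- 2-wide
[8] i12  st.MEM  -- no-port MEM/MUL
[9] i13  mulh.MUL  -- tail

ISSUED = 4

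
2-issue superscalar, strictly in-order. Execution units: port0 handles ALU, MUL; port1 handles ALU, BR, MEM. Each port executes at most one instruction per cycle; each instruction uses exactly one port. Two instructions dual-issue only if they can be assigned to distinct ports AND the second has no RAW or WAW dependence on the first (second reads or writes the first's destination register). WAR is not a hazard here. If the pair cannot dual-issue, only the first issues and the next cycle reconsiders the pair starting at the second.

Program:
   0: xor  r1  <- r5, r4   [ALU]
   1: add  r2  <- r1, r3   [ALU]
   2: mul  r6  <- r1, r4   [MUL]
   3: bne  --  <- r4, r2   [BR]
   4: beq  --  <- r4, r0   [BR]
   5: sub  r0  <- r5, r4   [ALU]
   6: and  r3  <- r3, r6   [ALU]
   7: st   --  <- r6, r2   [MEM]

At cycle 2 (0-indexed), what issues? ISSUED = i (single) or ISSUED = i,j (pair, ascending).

ISSUED = 3

c0: i0 xor  RAW r1
c1: i1+i2 add/mul  2-wide
c2: i3 bne  no-port BR/BR
c3: i4+i5 beq/sub  2-wide
c4: i6+i7 and/st  2-wide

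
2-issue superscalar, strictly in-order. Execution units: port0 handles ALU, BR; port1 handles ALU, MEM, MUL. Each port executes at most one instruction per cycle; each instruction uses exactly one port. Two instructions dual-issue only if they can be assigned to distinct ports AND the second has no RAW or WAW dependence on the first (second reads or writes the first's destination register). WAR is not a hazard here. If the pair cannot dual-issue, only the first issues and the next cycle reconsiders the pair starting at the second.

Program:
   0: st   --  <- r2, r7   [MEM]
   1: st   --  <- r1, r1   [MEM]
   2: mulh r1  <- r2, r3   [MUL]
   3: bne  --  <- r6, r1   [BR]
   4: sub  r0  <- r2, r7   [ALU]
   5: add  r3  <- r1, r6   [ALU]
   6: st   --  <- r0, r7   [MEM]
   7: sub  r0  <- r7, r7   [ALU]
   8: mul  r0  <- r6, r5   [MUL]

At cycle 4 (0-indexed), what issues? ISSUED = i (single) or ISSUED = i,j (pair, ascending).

ISSUED = 5,6

t=0 i0:st.MEM ; no-port MEM/MEM
t=1 i1:st.MEM ; no-port MEM/MUL
t=2 i2:mulh.MUL ; RAW r1
t=3 i3&i4:bne.BR;sub.ALU ; dual
t=4 i5&i6:add.ALU;st.MEM ; dual
t=5 i7:sub.ALU ; WAW r0
t=6 i8:mul.MUL ; tail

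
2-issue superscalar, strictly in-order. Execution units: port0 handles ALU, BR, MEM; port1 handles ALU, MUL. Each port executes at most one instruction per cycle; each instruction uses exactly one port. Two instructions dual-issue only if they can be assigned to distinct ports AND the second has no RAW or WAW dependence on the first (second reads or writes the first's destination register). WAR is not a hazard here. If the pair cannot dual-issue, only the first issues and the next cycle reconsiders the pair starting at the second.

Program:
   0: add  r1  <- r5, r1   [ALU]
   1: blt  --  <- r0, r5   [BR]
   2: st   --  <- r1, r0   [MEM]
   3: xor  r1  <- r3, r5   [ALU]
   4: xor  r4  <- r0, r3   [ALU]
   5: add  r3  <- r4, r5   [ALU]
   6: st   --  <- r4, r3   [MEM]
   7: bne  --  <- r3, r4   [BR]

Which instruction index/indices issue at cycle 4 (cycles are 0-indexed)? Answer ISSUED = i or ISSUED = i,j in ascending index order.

ISSUED = 6

[0] i0+i1  add;blt  -- 2-wide
[1] i2+i3  st;xor  -- 2-wide
[2] i4  xor  -- RAW r4
[3] i5  add  -- RAW r3
[4] i6  st  -- no-port MEM/BR
[5] i7  bne  -- tail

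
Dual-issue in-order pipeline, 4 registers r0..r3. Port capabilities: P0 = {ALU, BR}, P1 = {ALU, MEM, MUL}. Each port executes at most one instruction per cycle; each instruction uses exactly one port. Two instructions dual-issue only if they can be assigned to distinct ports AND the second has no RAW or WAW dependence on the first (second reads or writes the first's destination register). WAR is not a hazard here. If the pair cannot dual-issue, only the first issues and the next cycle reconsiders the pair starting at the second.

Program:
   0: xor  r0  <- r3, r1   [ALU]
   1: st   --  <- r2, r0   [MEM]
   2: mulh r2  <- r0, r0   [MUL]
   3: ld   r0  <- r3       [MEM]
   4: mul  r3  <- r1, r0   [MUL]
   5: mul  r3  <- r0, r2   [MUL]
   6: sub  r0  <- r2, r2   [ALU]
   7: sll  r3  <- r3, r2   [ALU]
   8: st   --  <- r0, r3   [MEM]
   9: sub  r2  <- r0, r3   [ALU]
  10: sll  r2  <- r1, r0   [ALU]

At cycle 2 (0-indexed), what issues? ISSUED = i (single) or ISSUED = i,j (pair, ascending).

[0] i0  xor  -- RAW r0
[1] i1  st  -- no-port MEM/MUL
[2] i2  mulh  -- no-port MUL/MEM
[3] i3  ld  -- no-port MEM/MUL
[4] i4  mul  -- no-port MUL/MUL
[5] i5&i6  mul+sub  -- dual
[6] i7  sll  -- RAW r3
[7] i8&i9  st+sub  -- dual
[8] i10  sll  -- tail

ISSUED = 2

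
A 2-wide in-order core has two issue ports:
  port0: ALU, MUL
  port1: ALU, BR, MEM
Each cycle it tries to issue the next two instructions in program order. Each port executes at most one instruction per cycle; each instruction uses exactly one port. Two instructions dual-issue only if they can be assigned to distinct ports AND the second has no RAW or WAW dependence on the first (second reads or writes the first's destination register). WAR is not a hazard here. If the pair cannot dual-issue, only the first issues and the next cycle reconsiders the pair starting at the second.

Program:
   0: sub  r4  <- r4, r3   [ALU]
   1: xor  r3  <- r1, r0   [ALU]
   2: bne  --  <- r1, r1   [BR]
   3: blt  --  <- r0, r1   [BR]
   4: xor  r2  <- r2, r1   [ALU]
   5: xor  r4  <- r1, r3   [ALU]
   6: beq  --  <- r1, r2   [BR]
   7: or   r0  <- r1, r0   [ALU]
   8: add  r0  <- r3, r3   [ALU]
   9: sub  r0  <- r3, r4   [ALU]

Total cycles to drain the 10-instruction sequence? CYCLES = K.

[0] i0&i1  sub.ALU;xor.ALU  -- 2-wide
[1] i2  bne.BR  -- no-port BR/BR
[2] i3&i4  blt.BR;xor.ALU  -- 2-wide
[3] i5&i6  xor.ALU;beq.BR  -- 2-wide
[4] i7  or.ALU  -- WAW r0
[5] i8  add.ALU  -- WAW r0
[6] i9  sub.ALU  -- tail

CYCLES = 7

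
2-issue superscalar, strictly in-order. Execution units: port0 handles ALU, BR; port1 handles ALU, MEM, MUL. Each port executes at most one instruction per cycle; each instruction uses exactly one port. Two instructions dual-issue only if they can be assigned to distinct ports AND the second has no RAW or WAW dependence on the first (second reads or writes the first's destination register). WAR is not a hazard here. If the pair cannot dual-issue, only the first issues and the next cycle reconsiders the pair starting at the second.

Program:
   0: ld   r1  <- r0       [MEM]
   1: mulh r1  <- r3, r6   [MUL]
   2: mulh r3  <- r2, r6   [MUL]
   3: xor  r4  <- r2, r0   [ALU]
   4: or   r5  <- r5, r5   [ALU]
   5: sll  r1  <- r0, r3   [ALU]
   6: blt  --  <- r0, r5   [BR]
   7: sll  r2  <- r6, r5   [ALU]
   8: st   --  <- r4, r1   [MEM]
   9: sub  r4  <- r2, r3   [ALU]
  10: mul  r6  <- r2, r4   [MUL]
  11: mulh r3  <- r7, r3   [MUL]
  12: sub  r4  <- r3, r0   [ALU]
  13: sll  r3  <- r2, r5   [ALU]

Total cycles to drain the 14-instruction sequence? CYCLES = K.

CYCLES = 9

t=0 i0:ld ; no-port MEM/MUL
t=1 i1:mulh ; no-port MUL/MUL
t=2 i2&i3:mulh xor ; dual
t=3 i4&i5:or sll ; dual
t=4 i6&i7:blt sll ; dual
t=5 i8&i9:st sub ; dual
t=6 i10:mul ; no-port MUL/MUL
t=7 i11:mulh ; RAW r3
t=8 i12&i13:sub sll ; dual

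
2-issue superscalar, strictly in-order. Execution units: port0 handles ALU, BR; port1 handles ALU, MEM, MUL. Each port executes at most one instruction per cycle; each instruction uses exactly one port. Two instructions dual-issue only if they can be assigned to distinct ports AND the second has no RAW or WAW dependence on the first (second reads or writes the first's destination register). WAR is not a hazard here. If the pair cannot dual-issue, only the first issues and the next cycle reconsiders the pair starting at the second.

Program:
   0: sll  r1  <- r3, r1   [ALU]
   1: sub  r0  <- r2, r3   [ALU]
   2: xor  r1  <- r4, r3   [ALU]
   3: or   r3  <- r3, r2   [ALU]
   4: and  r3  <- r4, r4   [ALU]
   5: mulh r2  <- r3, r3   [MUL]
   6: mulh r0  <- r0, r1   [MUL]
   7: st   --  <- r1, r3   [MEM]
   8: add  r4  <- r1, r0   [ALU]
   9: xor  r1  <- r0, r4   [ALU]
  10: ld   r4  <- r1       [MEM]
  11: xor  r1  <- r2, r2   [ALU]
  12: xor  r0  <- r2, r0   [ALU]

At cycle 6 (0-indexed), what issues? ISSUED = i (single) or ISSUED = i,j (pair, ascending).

t=0 i0&i1:sll/sub ; pair
t=1 i2&i3:xor/or ; pair
t=2 i4:and ; RAW r3
t=3 i5:mulh ; no-port MUL/MUL
t=4 i6:mulh ; no-port MUL/MEM
t=5 i7&i8:st/add ; pair
t=6 i9:xor ; RAW r1
t=7 i10&i11:ld/xor ; pair
t=8 i12:xor ; tail

ISSUED = 9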